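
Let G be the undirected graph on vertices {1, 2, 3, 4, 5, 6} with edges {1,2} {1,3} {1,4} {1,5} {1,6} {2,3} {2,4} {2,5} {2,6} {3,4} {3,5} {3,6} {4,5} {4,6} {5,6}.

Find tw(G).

5

A width-5 tree decomposition is:
Bags: B1 = {1, 2, 3, 4, 5, 6}
Tree: (single bag)
With just one bag of size 6, the width is 6 − 1 = 5, so tw(G) ≤ 5. For the lower bound, the 6 vertices {1, 2, 3, 4, 5, 6} are pairwise adjacent, and any tree decomposition puts a clique entirely inside one bag — forcing width ≥ 5. Therefore the treewidth is 5.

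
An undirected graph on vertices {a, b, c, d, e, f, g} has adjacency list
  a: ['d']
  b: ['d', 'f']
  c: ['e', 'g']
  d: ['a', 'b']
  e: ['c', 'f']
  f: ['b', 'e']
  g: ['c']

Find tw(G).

A width-1 tree decomposition is:
Bags: B1 = {c, g}  B2 = {c, e}  B3 = {e, f}  B4 = {b, f}  B5 = {b, d}  B6 = {a, d}
Tree: B1–B2, B2–B3, B3–B4, B4–B5, B5–B6
Every bag has size at most 2, so the width is 2 − 1 = 1 and tw(G) ≤ 1. Any graph with an edge has treewidth ≥ 1, and G has the edge g–c. The upper and lower bounds meet at 1, so that is the treewidth.

1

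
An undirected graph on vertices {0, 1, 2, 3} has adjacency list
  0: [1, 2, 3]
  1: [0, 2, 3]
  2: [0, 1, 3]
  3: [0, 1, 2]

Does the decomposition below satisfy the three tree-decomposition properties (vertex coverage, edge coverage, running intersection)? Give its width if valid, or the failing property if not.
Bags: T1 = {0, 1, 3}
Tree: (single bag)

A tree decomposition must satisfy three properties: every vertex lies in some bag; for every edge, both endpoints lie together in some bag; and for every vertex, the bags containing it form a connected subtree. Here vertex 2 appears in no bag, so the decomposition is invalid.

No — vertex 2 appears in no bag.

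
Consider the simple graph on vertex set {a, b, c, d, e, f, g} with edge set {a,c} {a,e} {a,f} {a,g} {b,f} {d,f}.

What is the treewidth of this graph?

A width-1 tree decomposition is:
Bags: B1 = {b, f}  B2 = {a, f}  B3 = {a, e}  B4 = {d, f}  B5 = {a, c}  B6 = {a, g}
Tree: B1–B2, B2–B3, B2–B4, B2–B5, B3–B6
The largest bag has 2 vertices, giving width 1; this decomposition certifies tw(G) ≤ 1. Since G has at least one edge (e.g. f–b), it is not an edgeless graph, so tw(G) ≥ 1. Therefore the treewidth is 1.

1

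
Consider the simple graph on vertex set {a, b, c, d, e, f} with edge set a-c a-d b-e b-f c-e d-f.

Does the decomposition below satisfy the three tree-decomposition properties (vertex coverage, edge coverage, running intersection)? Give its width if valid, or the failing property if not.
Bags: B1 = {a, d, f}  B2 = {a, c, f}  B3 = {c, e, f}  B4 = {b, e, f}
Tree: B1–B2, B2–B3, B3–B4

Yes; width 2.

Checking the three conditions: (i) the bags cover all of {a, b, c, d, e, f}; (ii) for each edge, some bag contains both endpoints; (iii) the bags containing any fixed vertex form a subtree. All hold, so the decomposition is valid with width 3 − 1 = 2.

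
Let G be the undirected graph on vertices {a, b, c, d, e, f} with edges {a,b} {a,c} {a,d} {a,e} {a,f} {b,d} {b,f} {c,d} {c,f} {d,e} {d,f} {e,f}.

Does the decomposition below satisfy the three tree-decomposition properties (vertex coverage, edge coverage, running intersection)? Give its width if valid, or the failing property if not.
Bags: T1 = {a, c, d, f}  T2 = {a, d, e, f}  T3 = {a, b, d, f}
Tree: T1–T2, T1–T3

Yes; width 3.

Vertex coverage: the bags together contain {a, b, c, d, e, f}, the full vertex set. Edge coverage: each edge of G has both endpoints in at least one bag. Running intersection: for every vertex, the bags containing it form a connected subtree. All three properties hold, so this is a valid tree decomposition of width max|bag| − 1 = 3, and hence tw(G) ≤ 3.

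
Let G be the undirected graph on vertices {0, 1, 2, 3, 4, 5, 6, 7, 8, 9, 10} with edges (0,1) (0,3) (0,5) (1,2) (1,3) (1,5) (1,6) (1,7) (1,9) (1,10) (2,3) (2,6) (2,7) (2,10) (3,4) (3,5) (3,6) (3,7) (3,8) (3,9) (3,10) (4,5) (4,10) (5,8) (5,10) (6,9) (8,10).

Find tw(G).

A width-3 tree decomposition is:
Bags: B1 = {1, 2, 3, 6}  B2 = {1, 2, 3, 10}  B3 = {1, 2, 3, 7}  B4 = {1, 3, 6, 9}  B5 = {1, 3, 5, 10}  B6 = {0, 1, 3, 5}  B7 = {3, 5, 8, 10}  B8 = {3, 4, 5, 10}
Tree: B1–B2, B2–B3, B1–B4, B2–B5, B5–B6, B5–B7, B5–B8
Every bag has size at most 4, so the width is 4 − 1 = 3 and tw(G) ≤ 3. On the other hand G contains the 4-clique {3, 5, 8, 10}. A clique must lie in a single bag of any decomposition, so no decomposition can have width below 3. Combining the bounds, tw(G) = 3.

3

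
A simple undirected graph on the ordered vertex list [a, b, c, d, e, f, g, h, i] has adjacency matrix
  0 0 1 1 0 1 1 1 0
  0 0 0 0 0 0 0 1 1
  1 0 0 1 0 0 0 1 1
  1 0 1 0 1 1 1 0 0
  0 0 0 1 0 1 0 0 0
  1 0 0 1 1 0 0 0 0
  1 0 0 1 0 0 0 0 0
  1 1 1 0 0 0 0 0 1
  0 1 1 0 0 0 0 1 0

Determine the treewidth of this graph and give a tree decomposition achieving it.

Each bag holds 3 vertices, so the decomposition has width 2, which upper-bounds the treewidth. For the lower bound, the 3 vertices {d, e, f} are pairwise adjacent, and any tree decomposition puts a clique entirely inside one bag — forcing width ≥ 2. Therefore the treewidth is 2.

Treewidth 2.
Bags: B1 = {a, c, h}  B2 = {a, c, d}  B3 = {a, d, f}  B4 = {c, h, i}  B5 = {d, e, f}  B6 = {b, h, i}  B7 = {a, d, g}
Tree: B1–B2, B2–B3, B1–B4, B3–B5, B4–B6, B2–B7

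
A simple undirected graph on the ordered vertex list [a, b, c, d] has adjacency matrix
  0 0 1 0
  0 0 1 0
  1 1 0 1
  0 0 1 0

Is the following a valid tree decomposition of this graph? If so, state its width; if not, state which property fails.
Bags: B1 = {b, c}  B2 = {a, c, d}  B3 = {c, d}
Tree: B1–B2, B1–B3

No — bags containing vertex d are not connected in the tree.

A tree decomposition must satisfy three properties: every vertex lies in some bag; for every edge, both endpoints lie together in some bag; and for every vertex, the bags containing it form a connected subtree. Here bags containing vertex d are not connected in the tree, so the decomposition is invalid.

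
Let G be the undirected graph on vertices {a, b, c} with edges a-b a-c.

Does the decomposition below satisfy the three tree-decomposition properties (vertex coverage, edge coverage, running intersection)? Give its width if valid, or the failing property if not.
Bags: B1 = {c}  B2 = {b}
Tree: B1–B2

No — vertex a appears in no bag.

A tree decomposition must satisfy three properties: every vertex lies in some bag; for every edge, both endpoints lie together in some bag; and for every vertex, the bags containing it form a connected subtree. Here vertex a appears in no bag, so the decomposition is invalid.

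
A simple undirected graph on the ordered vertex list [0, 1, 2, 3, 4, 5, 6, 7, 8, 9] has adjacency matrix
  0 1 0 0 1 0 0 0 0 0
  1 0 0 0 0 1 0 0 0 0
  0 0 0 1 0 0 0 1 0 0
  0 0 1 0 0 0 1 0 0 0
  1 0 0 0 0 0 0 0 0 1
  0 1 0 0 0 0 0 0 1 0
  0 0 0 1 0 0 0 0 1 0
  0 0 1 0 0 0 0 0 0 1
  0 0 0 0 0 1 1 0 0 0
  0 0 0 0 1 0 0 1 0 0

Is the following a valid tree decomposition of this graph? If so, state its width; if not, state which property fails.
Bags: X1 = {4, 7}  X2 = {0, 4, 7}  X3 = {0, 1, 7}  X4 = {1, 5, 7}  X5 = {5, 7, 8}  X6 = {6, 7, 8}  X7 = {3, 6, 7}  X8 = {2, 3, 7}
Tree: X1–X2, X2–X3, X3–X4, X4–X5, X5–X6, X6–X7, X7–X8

No — vertex 9 appears in no bag.

A tree decomposition must satisfy three properties: every vertex lies in some bag; for every edge, both endpoints lie together in some bag; and for every vertex, the bags containing it form a connected subtree. Here vertex 9 appears in no bag, so the decomposition is invalid.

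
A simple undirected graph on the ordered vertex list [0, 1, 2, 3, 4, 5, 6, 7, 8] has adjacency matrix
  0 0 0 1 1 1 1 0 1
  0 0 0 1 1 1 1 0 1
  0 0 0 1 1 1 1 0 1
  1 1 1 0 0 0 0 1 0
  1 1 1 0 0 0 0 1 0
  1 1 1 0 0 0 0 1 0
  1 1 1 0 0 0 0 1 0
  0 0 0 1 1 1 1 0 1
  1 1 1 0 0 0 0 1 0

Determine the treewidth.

A width-4 tree decomposition is:
Bags: B1 = {0, 1, 2, 5, 7}  B2 = {0, 1, 2, 4, 7}  B3 = {0, 1, 2, 6, 7}  B4 = {0, 1, 2, 3, 7}  B5 = {0, 1, 2, 7, 8}
Tree: B1–B2, B2–B3, B3–B4, B4–B5
Every bag has size at most 5, so the width is 5 − 1 = 4 and tw(G) ≤ 4. For the lower bound: the 5 vertex sets {1,5}, {0,4}, {2,6}, {7}, {3} are disjoint, each induces a connected subgraph, and every pair is joined by at least one edge of G. Contracting each set to a single vertex therefore yields K_{5} as a minor, and since treewidth is minor-monotone, tw(G) ≥ tw(K_{5}) = 4. Hence tw(G) = 4 exactly.

4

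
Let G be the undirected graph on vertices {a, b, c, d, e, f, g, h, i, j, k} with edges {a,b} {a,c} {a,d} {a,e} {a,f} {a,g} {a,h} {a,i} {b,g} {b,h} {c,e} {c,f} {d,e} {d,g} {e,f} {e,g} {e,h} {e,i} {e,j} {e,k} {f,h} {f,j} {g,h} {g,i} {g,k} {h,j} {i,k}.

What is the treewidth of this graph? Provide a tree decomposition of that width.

Treewidth 3.
One such decomposition:
Bags: B1 = {a, c, e, f}  B2 = {a, e, f, h}  B3 = {a, e, g, h}  B4 = {e, f, h, j}  B5 = {a, b, g, h}  B6 = {a, e, g, i}  B7 = {e, g, i, k}  B8 = {a, d, e, g}
Tree: B1–B2, B2–B3, B2–B4, B3–B5, B3–B6, B6–B7, B3–B8

The largest bag has 4 vertices, giving width 3; this decomposition certifies tw(G) ≤ 3. For the lower bound, the 4 vertices {e, f, h, j} are pairwise adjacent, and any tree decomposition puts a clique entirely inside one bag — forcing width ≥ 3. The upper and lower bounds meet at 3, so that is the treewidth.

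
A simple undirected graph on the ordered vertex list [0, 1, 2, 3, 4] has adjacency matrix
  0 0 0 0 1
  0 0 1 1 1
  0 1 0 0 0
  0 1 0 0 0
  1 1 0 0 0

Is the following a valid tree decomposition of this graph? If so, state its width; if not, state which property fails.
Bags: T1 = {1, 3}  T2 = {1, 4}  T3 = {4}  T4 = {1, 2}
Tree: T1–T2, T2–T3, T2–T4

No — vertex 0 appears in no bag.

A tree decomposition must satisfy three properties: every vertex lies in some bag; for every edge, both endpoints lie together in some bag; and for every vertex, the bags containing it form a connected subtree. Here vertex 0 appears in no bag, so the decomposition is invalid.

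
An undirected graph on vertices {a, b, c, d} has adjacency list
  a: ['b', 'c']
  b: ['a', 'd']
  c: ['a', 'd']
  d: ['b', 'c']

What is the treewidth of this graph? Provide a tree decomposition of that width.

The largest bag has 3 vertices, giving width 2; this decomposition certifies tw(G) ≤ 2. Since a–b–d–c–a is a cycle in G, G is not acyclic. Forests are exactly the graphs of treewidth ≤ 1, so tw(G) ≥ 2. Hence tw(G) = 2 exactly.

Treewidth 2.
Bags: B1 = {a, b, d}  B2 = {a, c, d}
Tree: B1–B2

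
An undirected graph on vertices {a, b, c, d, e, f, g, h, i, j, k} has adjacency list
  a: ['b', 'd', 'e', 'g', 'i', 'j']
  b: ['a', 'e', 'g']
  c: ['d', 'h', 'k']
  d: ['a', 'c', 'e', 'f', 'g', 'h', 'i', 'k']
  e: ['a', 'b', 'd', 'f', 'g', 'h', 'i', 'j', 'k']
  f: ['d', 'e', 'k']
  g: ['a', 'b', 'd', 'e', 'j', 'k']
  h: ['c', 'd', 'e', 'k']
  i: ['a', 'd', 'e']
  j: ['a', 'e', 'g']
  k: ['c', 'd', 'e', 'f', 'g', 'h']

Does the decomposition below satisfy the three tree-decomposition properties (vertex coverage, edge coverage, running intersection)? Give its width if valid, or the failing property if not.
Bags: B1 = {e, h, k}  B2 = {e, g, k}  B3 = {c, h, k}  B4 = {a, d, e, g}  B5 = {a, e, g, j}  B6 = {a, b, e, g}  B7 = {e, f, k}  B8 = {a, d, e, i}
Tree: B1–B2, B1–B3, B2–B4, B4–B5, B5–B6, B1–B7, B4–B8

A tree decomposition must satisfy three properties: every vertex lies in some bag; for every edge, both endpoints lie together in some bag; and for every vertex, the bags containing it form a connected subtree. Here edge (d,k) lies in no bag, so the decomposition is invalid.

No — edge (d,k) lies in no bag.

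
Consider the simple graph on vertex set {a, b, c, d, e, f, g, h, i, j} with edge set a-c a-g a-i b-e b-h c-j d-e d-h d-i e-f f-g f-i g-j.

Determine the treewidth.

2

A width-2 tree decomposition is:
Bags: B1 = {b, d, h}  B2 = {b, d, e}  B3 = {d, e, i}  B4 = {e, f, i}  B5 = {a, f, i}  B6 = {a, f, g}  B7 = {a, c, g}  B8 = {c, g, j}
Tree: B1–B2, B2–B3, B3–B4, B4–B5, B5–B6, B6–B7, B7–B8
The largest bag has 3 vertices, giving width 2; this decomposition certifies tw(G) ≤ 2. For the lower bound, G contains the cycle h–b–e–d–h, so G is not a forest; only forests have treewidth ≤ 1, hence tw(G) ≥ 2. Therefore the treewidth is 2.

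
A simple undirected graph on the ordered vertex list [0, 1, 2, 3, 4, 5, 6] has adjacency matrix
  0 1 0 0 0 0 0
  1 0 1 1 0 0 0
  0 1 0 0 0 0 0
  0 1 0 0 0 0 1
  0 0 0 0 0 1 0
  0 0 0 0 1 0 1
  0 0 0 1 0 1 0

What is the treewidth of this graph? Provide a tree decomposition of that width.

Treewidth 1.
Bags: B1 = {5, 6}  B2 = {3, 6}  B3 = {1, 3}  B4 = {4, 5}  B5 = {1, 2}  B6 = {0, 1}
Tree: B1–B2, B2–B3, B1–B4, B3–B5, B5–B6

The largest bag has 2 vertices, giving width 1; this decomposition certifies tw(G) ≤ 1. Any graph with an edge has treewidth ≥ 1, and G has the edge 5–6. Combining the bounds, tw(G) = 1.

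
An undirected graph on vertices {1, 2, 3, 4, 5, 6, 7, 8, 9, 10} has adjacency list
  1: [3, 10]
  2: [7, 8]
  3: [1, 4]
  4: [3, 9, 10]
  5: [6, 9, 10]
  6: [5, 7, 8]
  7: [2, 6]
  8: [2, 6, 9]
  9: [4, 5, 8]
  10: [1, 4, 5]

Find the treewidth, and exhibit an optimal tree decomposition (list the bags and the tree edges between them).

Every bag has size at most 3, so the width is 3 − 1 = 2 and tw(G) ≤ 2. For the lower bound, G contains the cycle 2–7–6–8–2, so G is not a forest; only forests have treewidth ≤ 1, hence tw(G) ≥ 2. Therefore the treewidth is 2.

Treewidth 2.
One optimal decomposition is:
Bags: B1 = {2, 7, 8}  B2 = {6, 7, 8}  B3 = {6, 8, 9}  B4 = {5, 6, 9}  B5 = {4, 5, 9}  B6 = {4, 5, 10}  B7 = {3, 4, 10}  B8 = {1, 3, 10}
Tree: B1–B2, B2–B3, B3–B4, B4–B5, B5–B6, B6–B7, B7–B8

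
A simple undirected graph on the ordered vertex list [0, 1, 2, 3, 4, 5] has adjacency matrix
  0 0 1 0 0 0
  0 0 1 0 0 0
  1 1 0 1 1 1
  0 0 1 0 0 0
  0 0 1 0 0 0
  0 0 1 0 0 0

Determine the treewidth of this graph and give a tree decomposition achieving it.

Treewidth 1.
One such decomposition:
Bags: B1 = {2, 5}  B2 = {0, 2}  B3 = {1, 2}  B4 = {2, 4}  B5 = {2, 3}
Tree: B1–B2, B2–B3, B3–B4, B4–B5

The largest bag has 2 vertices, giving width 1; this decomposition certifies tw(G) ≤ 1. G has an edge, so its treewidth is at least 1. Therefore the treewidth is 1.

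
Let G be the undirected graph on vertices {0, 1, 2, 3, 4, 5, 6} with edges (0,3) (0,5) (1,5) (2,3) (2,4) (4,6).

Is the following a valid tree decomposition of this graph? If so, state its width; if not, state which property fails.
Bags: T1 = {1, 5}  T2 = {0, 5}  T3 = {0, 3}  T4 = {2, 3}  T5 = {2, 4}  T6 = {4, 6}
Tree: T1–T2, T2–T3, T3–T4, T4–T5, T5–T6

Yes; width 1.

Checking the three conditions: (i) the bags cover all of {0, 1, 2, 3, 4, 5, 6}; (ii) for each edge, some bag contains both endpoints; (iii) the bags containing any fixed vertex form a subtree. All hold, so the decomposition is valid with width 2 − 1 = 1.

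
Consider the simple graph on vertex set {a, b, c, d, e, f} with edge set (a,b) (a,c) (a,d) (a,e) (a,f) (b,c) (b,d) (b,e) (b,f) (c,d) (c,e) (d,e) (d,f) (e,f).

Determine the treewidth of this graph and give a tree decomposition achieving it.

Treewidth 4.
Bags: B1 = {a, b, d, e, f}  B2 = {a, b, c, d, e}
Tree: B1–B2

Every bag has size at most 5, so the width is 5 − 1 = 4 and tw(G) ≤ 4. For the lower bound, the 5 vertices {a, b, c, d, e} are pairwise adjacent, and any tree decomposition puts a clique entirely inside one bag — forcing width ≥ 4. Combining the bounds, tw(G) = 4.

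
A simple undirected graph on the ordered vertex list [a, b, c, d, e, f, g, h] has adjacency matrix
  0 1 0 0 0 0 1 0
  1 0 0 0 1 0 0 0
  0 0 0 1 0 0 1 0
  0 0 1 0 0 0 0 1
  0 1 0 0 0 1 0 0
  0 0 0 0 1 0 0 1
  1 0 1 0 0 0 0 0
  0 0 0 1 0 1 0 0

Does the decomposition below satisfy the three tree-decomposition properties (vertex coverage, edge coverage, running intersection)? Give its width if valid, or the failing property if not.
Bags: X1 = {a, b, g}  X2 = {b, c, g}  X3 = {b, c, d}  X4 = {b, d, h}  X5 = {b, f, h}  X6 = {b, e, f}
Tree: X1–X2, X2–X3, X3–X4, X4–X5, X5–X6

Checking the three conditions: (i) the bags cover all of {a, b, c, d, e, f, g, h}; (ii) for each edge, some bag contains both endpoints; (iii) the bags containing any fixed vertex form a subtree. All hold, so the decomposition is valid with width 3 − 1 = 2.

Yes; width 2.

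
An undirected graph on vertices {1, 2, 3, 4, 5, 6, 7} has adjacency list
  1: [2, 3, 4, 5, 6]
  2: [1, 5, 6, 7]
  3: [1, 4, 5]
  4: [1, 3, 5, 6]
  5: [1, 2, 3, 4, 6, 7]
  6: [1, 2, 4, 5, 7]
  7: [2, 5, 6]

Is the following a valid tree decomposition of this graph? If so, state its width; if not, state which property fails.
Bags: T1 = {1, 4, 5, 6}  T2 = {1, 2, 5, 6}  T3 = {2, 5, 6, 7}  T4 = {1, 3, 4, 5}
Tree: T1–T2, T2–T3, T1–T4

Vertex coverage: the bags together contain {1, 2, 3, 4, 5, 6, 7}, the full vertex set. Edge coverage: each edge of G has both endpoints in at least one bag. Running intersection: for every vertex, the bags containing it form a connected subtree. All three properties hold, so this is a valid tree decomposition of width max|bag| − 1 = 3, and hence tw(G) ≤ 3.

Yes; width 3.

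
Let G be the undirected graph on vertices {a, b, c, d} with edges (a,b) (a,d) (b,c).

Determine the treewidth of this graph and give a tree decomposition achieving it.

Treewidth 1.
Bags: B1 = {a, d}  B2 = {a, b}  B3 = {b, c}
Tree: B1–B2, B2–B3

The largest bag has 2 vertices, giving width 1; this decomposition certifies tw(G) ≤ 1. G has an edge, so its treewidth is at least 1. The upper and lower bounds meet at 1, so that is the treewidth.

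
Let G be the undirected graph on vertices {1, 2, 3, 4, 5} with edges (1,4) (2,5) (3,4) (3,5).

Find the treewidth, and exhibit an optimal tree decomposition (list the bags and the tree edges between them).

Each bag holds 2 vertices, so the decomposition has width 1, which upper-bounds the treewidth. Since G has at least one edge (e.g. 2–5), it is not an edgeless graph, so tw(G) ≥ 1. Combining the bounds, tw(G) = 1.

Treewidth 1.
One optimal decomposition is:
Bags: B1 = {2, 5}  B2 = {3, 5}  B3 = {3, 4}  B4 = {1, 4}
Tree: B1–B2, B2–B3, B3–B4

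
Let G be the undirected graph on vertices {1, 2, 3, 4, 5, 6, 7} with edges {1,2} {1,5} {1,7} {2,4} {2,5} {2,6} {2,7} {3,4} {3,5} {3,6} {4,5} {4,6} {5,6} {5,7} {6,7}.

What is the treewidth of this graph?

A width-3 tree decomposition is:
Bags: B1 = {2, 5, 6, 7}  B2 = {2, 4, 5, 6}  B3 = {3, 4, 5, 6}  B4 = {1, 2, 5, 7}
Tree: B1–B2, B2–B3, B1–B4
Every bag has size at most 4, so the width is 4 − 1 = 3 and tw(G) ≤ 3. Conversely, {1, 2, 5, 7} is a clique of size 4, and the vertices of any clique must share a bag in every tree decomposition; so some bag has ≥ 4 vertices and tw(G) ≥ 3. Therefore the treewidth is 3.

3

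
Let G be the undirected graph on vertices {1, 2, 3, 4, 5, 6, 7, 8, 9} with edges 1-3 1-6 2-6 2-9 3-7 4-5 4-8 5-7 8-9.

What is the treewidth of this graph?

A width-2 tree decomposition is:
Bags: B1 = {3, 5, 7}  B2 = {3, 4, 5}  B3 = {3, 4, 8}  B4 = {3, 8, 9}  B5 = {2, 3, 9}  B6 = {2, 3, 6}  B7 = {1, 3, 6}
Tree: B1–B2, B2–B3, B3–B4, B4–B5, B5–B6, B6–B7
Every bag has size at most 3, so the width is 3 − 1 = 2 and tw(G) ≤ 2. The edges 3–7–5–4–8–9–2–6–1–3 form a cycle, so G is not a tree and its treewidth is at least 2. Hence tw(G) = 2 exactly.

2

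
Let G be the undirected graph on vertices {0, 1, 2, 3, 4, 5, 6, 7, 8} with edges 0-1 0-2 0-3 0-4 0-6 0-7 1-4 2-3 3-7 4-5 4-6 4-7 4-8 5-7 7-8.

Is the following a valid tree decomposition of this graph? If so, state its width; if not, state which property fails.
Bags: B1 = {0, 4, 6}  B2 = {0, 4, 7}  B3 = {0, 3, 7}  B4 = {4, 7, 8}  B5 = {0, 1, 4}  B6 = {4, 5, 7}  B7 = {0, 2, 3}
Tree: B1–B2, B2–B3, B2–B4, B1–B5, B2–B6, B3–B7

Yes; width 2.

Vertex coverage: the bags together contain {0, 1, 2, 3, 4, 5, 6, 7, 8}, the full vertex set. Edge coverage: each edge of G has both endpoints in at least one bag. Running intersection: for every vertex, the bags containing it form a connected subtree. All three properties hold, so this is a valid tree decomposition of width max|bag| − 1 = 2, and hence tw(G) ≤ 2.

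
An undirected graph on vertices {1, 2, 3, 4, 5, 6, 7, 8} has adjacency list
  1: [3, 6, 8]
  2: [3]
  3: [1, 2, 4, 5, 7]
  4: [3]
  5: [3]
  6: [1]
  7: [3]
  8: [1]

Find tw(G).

1

A width-1 tree decomposition is:
Bags: B1 = {3, 7}  B2 = {3, 5}  B3 = {1, 3}  B4 = {1, 6}  B5 = {2, 3}  B6 = {3, 4}  B7 = {1, 8}
Tree: B1–B2, B2–B3, B3–B4, B1–B5, B3–B6, B3–B7
Every bag has size at most 2, so the width is 2 − 1 = 1 and tw(G) ≤ 1. Any graph with an edge has treewidth ≥ 1, and G has the edge 7–3. Hence tw(G) = 1 exactly.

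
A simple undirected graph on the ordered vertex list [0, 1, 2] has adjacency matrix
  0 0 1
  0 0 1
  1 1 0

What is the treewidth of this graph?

1

A width-1 tree decomposition is:
Bags: B1 = {1, 2}  B2 = {0, 2}
Tree: B1–B2
Each bag holds 2 vertices, so the decomposition has width 1, which upper-bounds the treewidth. Since G has at least one edge (e.g. 1–2), it is not an edgeless graph, so tw(G) ≥ 1. Combining the bounds, tw(G) = 1.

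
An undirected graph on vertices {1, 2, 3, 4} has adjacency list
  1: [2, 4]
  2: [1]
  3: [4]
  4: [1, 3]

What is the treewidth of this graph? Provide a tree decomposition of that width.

Treewidth 1.
One optimal decomposition is:
Bags: B1 = {3, 4}  B2 = {1, 4}  B3 = {1, 2}
Tree: B1–B2, B2–B3

Every bag has size at most 2, so the width is 2 − 1 = 1 and tw(G) ≤ 1. Since G has at least one edge (e.g. 3–4), it is not an edgeless graph, so tw(G) ≥ 1. Combining the bounds, tw(G) = 1.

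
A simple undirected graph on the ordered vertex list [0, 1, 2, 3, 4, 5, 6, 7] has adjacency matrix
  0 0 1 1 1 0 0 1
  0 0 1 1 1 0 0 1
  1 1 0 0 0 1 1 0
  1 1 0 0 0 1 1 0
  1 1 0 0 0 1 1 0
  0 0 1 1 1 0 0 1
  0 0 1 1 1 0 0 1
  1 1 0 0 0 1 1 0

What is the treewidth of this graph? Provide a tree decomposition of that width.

Treewidth 4.
One such decomposition:
Bags: B1 = {0, 1, 4, 5, 6}  B2 = {0, 1, 3, 5, 6}  B3 = {0, 1, 2, 5, 6}  B4 = {0, 1, 5, 6, 7}
Tree: B1–B2, B2–B3, B3–B4

Each bag holds 5 vertices, so the decomposition has width 4, which upper-bounds the treewidth. For the lower bound: the 5 vertex sets {4,6}, {1,3}, {0,2}, {5}, {7} are disjoint, each induces a connected subgraph, and every pair is joined by at least one edge of G. Contracting each set to a single vertex therefore yields K_{5} as a minor, and since treewidth is minor-monotone, tw(G) ≥ tw(K_{5}) = 4. Hence tw(G) = 4 exactly.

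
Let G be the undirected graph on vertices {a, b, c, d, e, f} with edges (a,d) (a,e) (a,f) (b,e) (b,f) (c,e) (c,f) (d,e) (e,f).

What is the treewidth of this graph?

2

A width-2 tree decomposition is:
Bags: B1 = {a, e, f}  B2 = {b, e, f}  B3 = {c, e, f}  B4 = {a, d, e}
Tree: B1–B2, B1–B3, B1–B4
The largest bag has 3 vertices, giving width 2; this decomposition certifies tw(G) ≤ 2. Conversely, {a, d, e} is a clique of size 3, and the vertices of any clique must share a bag in every tree decomposition; so some bag has ≥ 3 vertices and tw(G) ≥ 2. Combining the bounds, tw(G) = 2.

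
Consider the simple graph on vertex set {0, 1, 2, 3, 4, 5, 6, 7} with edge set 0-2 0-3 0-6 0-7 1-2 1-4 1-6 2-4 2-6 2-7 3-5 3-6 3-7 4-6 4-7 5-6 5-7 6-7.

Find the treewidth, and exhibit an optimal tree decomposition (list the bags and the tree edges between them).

The largest bag has 4 vertices, giving width 3; this decomposition certifies tw(G) ≤ 3. For the lower bound, the 4 vertices {1, 2, 4, 6} are pairwise adjacent, and any tree decomposition puts a clique entirely inside one bag — forcing width ≥ 3. Combining the bounds, tw(G) = 3.

Treewidth 3.
Bags: B1 = {0, 3, 6, 7}  B2 = {0, 2, 6, 7}  B3 = {3, 5, 6, 7}  B4 = {2, 4, 6, 7}  B5 = {1, 2, 4, 6}
Tree: B1–B2, B1–B3, B2–B4, B4–B5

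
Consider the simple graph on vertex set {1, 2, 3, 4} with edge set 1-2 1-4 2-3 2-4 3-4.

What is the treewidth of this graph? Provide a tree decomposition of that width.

The largest bag has 3 vertices, giving width 2; this decomposition certifies tw(G) ≤ 2. On the other hand G contains the 3-clique {1, 2, 4}. A clique must lie in a single bag of any decomposition, so no decomposition can have width below 2. Therefore the treewidth is 2.

Treewidth 2.
One optimal decomposition is:
Bags: B1 = {1, 2, 4}  B2 = {2, 3, 4}
Tree: B1–B2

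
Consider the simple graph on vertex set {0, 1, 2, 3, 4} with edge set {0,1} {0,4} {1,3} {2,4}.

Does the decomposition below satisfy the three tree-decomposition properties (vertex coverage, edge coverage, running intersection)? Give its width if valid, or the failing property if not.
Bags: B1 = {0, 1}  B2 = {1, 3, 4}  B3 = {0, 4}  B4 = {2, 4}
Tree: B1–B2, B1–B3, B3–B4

No — bags containing vertex 4 are not connected in the tree.

A tree decomposition must satisfy three properties: every vertex lies in some bag; for every edge, both endpoints lie together in some bag; and for every vertex, the bags containing it form a connected subtree. Here bags containing vertex 4 are not connected in the tree, so the decomposition is invalid.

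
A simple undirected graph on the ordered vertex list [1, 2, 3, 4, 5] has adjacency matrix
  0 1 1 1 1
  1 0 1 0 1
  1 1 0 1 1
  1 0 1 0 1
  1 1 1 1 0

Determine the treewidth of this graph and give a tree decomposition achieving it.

Treewidth 3.
Bags: B1 = {1, 3, 4, 5}  B2 = {1, 2, 3, 5}
Tree: B1–B2

Each bag holds 4 vertices, so the decomposition has width 3, which upper-bounds the treewidth. Conversely, {1, 2, 3, 5} is a clique of size 4, and the vertices of any clique must share a bag in every tree decomposition; so some bag has ≥ 4 vertices and tw(G) ≥ 3. The upper and lower bounds meet at 3, so that is the treewidth.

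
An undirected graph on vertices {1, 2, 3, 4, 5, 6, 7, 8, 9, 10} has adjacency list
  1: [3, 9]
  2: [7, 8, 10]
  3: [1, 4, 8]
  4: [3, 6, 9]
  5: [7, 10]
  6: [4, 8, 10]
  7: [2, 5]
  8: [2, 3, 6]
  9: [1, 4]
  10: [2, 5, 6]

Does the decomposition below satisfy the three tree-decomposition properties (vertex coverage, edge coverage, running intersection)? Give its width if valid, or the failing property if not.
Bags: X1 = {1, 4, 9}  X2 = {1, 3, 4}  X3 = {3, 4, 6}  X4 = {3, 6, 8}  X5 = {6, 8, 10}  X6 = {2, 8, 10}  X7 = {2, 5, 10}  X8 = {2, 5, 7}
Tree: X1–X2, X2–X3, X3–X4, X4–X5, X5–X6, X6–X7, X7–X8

Yes; width 2.

Vertex coverage: the bags together contain {1, 2, 3, 4, 5, 6, 7, 8, 9, 10}, the full vertex set. Edge coverage: each edge of G has both endpoints in at least one bag. Running intersection: for every vertex, the bags containing it form a connected subtree. All three properties hold, so this is a valid tree decomposition of width max|bag| − 1 = 2, and hence tw(G) ≤ 2.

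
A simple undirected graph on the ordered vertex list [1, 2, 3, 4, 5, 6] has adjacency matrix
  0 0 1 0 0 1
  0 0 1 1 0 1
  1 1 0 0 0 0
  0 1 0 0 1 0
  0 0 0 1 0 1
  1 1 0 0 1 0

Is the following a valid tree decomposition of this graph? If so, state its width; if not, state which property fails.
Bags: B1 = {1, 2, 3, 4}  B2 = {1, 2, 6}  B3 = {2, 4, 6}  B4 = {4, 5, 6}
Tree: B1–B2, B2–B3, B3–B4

A tree decomposition must satisfy three properties: every vertex lies in some bag; for every edge, both endpoints lie together in some bag; and for every vertex, the bags containing it form a connected subtree. Here bags containing vertex 4 are not connected in the tree, so the decomposition is invalid.

No — bags containing vertex 4 are not connected in the tree.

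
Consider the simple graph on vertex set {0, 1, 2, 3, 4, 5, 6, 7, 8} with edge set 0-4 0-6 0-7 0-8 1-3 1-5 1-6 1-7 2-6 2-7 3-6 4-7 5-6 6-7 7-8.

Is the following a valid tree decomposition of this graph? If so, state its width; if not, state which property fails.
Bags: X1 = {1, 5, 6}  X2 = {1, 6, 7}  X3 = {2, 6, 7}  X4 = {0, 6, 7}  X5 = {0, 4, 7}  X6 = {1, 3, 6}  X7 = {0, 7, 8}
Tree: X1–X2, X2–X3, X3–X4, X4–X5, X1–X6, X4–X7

Yes; width 2.

Vertex coverage: the bags together contain {0, 1, 2, 3, 4, 5, 6, 7, 8}, the full vertex set. Edge coverage: each edge of G has both endpoints in at least one bag. Running intersection: for every vertex, the bags containing it form a connected subtree. All three properties hold, so this is a valid tree decomposition of width max|bag| − 1 = 2, and hence tw(G) ≤ 2.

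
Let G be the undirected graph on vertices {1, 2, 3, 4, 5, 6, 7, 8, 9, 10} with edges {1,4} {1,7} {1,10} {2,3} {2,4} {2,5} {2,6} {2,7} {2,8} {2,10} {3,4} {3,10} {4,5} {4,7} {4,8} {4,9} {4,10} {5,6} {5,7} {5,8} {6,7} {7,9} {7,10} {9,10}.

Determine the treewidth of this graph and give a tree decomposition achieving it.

Treewidth 3.
One such decomposition:
Bags: B1 = {2, 4, 5, 7}  B2 = {2, 4, 7, 10}  B3 = {1, 4, 7, 10}  B4 = {4, 7, 9, 10}  B5 = {2, 5, 6, 7}  B6 = {2, 4, 5, 8}  B7 = {2, 3, 4, 10}
Tree: B1–B2, B2–B3, B3–B4, B1–B5, B1–B6, B2–B7

The largest bag has 4 vertices, giving width 3; this decomposition certifies tw(G) ≤ 3. Conversely, {1, 4, 7, 10} is a clique of size 4, and the vertices of any clique must share a bag in every tree decomposition; so some bag has ≥ 4 vertices and tw(G) ≥ 3. Combining the bounds, tw(G) = 3.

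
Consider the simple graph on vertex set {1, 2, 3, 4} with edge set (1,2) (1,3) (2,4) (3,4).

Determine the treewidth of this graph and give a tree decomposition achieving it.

Treewidth 2.
Bags: B1 = {1, 3, 4}  B2 = {1, 2, 4}
Tree: B1–B2

The largest bag has 3 vertices, giving width 2; this decomposition certifies tw(G) ≤ 2. Since 4–3–1–2–4 is a cycle in G, G is not acyclic. Forests are exactly the graphs of treewidth ≤ 1, so tw(G) ≥ 2. Hence tw(G) = 2 exactly.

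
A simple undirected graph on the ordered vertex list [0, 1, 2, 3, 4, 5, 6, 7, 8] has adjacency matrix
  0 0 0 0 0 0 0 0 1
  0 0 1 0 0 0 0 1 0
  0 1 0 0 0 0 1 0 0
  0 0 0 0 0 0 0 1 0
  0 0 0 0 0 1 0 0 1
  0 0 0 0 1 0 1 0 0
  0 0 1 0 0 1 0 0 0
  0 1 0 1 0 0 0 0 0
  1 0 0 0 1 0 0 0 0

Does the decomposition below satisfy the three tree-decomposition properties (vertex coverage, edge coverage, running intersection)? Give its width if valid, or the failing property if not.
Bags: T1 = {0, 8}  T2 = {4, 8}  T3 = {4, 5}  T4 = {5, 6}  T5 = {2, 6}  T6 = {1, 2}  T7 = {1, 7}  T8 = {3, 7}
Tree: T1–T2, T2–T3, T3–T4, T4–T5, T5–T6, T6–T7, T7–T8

Yes; width 1.

Vertex coverage: the bags together contain {0, 1, 2, 3, 4, 5, 6, 7, 8}, the full vertex set. Edge coverage: each edge of G has both endpoints in at least one bag. Running intersection: for every vertex, the bags containing it form a connected subtree. All three properties hold, so this is a valid tree decomposition of width max|bag| − 1 = 1, and hence tw(G) ≤ 1.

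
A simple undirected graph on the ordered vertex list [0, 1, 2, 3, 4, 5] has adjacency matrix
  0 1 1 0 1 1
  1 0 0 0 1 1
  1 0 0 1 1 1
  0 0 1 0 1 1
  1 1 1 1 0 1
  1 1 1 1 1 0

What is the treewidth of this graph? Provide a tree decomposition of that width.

Treewidth 3.
One optimal decomposition is:
Bags: B1 = {0, 1, 4, 5}  B2 = {0, 2, 4, 5}  B3 = {2, 3, 4, 5}
Tree: B1–B2, B2–B3

Every bag has size at most 4, so the width is 4 − 1 = 3 and tw(G) ≤ 3. On the other hand G contains the 4-clique {0, 1, 4, 5}. A clique must lie in a single bag of any decomposition, so no decomposition can have width below 3. Combining the bounds, tw(G) = 3.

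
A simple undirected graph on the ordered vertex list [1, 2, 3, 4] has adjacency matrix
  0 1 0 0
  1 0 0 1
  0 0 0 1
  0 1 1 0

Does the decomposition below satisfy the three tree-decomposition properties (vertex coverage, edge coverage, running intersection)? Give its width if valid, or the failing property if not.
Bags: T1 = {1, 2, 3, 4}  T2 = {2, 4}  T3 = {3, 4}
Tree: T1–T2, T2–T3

A tree decomposition must satisfy three properties: every vertex lies in some bag; for every edge, both endpoints lie together in some bag; and for every vertex, the bags containing it form a connected subtree. Here bags containing vertex 3 are not connected in the tree, so the decomposition is invalid.

No — bags containing vertex 3 are not connected in the tree.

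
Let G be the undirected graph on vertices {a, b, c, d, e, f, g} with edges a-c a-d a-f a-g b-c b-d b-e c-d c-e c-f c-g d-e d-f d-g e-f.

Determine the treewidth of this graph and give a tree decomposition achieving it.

Every bag has size at most 4, so the width is 4 − 1 = 3 and tw(G) ≤ 3. On the other hand G contains the 4-clique {a, c, d, g}. A clique must lie in a single bag of any decomposition, so no decomposition can have width below 3. Hence tw(G) = 3 exactly.

Treewidth 3.
One optimal decomposition is:
Bags: B1 = {c, d, e, f}  B2 = {b, c, d, e}  B3 = {a, c, d, f}  B4 = {a, c, d, g}
Tree: B1–B2, B1–B3, B3–B4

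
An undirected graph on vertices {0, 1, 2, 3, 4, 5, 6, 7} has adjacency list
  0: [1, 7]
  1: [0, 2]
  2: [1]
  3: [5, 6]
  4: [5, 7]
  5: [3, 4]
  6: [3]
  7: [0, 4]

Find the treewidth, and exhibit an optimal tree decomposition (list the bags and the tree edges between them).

Each bag holds 2 vertices, so the decomposition has width 1, which upper-bounds the treewidth. Any graph with an edge has treewidth ≥ 1, and G has the edge 2–1. The upper and lower bounds meet at 1, so that is the treewidth.

Treewidth 1.
One optimal decomposition is:
Bags: B1 = {1, 2}  B2 = {0, 1}  B3 = {0, 7}  B4 = {4, 7}  B5 = {4, 5}  B6 = {3, 5}  B7 = {3, 6}
Tree: B1–B2, B2–B3, B3–B4, B4–B5, B5–B6, B6–B7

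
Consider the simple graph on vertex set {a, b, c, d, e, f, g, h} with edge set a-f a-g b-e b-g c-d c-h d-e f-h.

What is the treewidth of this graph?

2

A width-2 tree decomposition is:
Bags: B1 = {c, d, e}  B2 = {b, c, e}  B3 = {b, c, g}  B4 = {a, c, g}  B5 = {a, c, f}  B6 = {c, f, h}
Tree: B1–B2, B2–B3, B3–B4, B4–B5, B5–B6
Every bag has size at most 3, so the width is 3 − 1 = 2 and tw(G) ≤ 2. The edges c–d–e–b–g–a–f–h–c form a cycle, so G is not a tree and its treewidth is at least 2. Therefore the treewidth is 2.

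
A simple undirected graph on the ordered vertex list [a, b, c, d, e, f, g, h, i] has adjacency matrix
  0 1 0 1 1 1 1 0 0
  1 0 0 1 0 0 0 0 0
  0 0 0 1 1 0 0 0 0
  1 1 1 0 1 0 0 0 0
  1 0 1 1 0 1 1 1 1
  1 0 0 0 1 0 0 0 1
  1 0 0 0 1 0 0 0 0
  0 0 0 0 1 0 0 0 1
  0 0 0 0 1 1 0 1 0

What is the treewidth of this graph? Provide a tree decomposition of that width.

The largest bag has 3 vertices, giving width 2; this decomposition certifies tw(G) ≤ 2. Conversely, {e, h, i} is a clique of size 3, and the vertices of any clique must share a bag in every tree decomposition; so some bag has ≥ 3 vertices and tw(G) ≥ 2. Hence tw(G) = 2 exactly.

Treewidth 2.
Bags: B1 = {a, b, d}  B2 = {a, d, e}  B3 = {c, d, e}  B4 = {a, e, f}  B5 = {e, f, i}  B6 = {a, e, g}  B7 = {e, h, i}
Tree: B1–B2, B2–B3, B2–B4, B4–B5, B2–B6, B5–B7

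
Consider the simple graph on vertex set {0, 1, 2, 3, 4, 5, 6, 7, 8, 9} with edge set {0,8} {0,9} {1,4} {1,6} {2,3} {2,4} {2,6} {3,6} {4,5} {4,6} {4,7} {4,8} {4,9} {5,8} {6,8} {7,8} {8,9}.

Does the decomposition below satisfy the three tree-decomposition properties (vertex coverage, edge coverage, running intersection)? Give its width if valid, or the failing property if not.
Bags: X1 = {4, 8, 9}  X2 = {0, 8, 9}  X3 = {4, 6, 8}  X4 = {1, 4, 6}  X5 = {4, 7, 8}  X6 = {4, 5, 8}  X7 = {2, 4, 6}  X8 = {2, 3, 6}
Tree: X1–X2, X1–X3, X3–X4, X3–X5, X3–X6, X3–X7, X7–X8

Yes; width 2.

Checking the three conditions: (i) the bags cover all of {0, 1, 2, 3, 4, 5, 6, 7, 8, 9}; (ii) for each edge, some bag contains both endpoints; (iii) the bags containing any fixed vertex form a subtree. All hold, so the decomposition is valid with width 3 − 1 = 2.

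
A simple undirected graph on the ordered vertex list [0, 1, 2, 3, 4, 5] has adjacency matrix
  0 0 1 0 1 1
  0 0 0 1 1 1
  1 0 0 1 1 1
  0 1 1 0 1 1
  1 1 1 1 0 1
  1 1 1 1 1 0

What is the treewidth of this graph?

A width-3 tree decomposition is:
Bags: B1 = {1, 3, 4, 5}  B2 = {2, 3, 4, 5}  B3 = {0, 2, 4, 5}
Tree: B1–B2, B2–B3
The largest bag has 4 vertices, giving width 3; this decomposition certifies tw(G) ≤ 3. On the other hand G contains the 4-clique {1, 3, 4, 5}. A clique must lie in a single bag of any decomposition, so no decomposition can have width below 3. Hence tw(G) = 3 exactly.

3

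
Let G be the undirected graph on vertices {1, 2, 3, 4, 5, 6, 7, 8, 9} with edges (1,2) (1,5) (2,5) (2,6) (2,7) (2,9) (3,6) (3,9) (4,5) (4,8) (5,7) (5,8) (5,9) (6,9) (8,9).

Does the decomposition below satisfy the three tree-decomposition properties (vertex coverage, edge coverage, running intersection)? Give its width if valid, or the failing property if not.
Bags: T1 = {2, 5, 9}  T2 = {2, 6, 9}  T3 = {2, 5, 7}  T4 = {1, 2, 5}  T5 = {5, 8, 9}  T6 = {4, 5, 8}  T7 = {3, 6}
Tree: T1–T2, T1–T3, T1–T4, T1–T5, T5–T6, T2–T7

A tree decomposition must satisfy three properties: every vertex lies in some bag; for every edge, both endpoints lie together in some bag; and for every vertex, the bags containing it form a connected subtree. Here edge (9,3) lies in no bag, so the decomposition is invalid.

No — edge (9,3) lies in no bag.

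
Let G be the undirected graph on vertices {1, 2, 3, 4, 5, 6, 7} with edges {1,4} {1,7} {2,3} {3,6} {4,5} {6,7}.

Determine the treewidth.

A width-1 tree decomposition is:
Bags: B1 = {1, 7}  B2 = {6, 7}  B3 = {3, 6}  B4 = {2, 3}  B5 = {1, 4}  B6 = {4, 5}
Tree: B1–B2, B2–B3, B3–B4, B1–B5, B5–B6
Each bag holds 2 vertices, so the decomposition has width 1, which upper-bounds the treewidth. G has an edge, so its treewidth is at least 1. Combining the bounds, tw(G) = 1.

1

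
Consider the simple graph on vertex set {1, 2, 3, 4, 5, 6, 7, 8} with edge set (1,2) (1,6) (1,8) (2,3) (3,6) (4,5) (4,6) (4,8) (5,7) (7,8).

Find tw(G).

2

A width-2 tree decomposition is:
Bags: B1 = {2, 3, 6}  B2 = {1, 2, 6}  B3 = {1, 4, 6}  B4 = {1, 4, 8}  B5 = {4, 5, 8}  B6 = {5, 7, 8}
Tree: B1–B2, B2–B3, B3–B4, B4–B5, B5–B6
Every bag has size at most 3, so the width is 3 − 1 = 2 and tw(G) ≤ 2. Since 3–2–1–6–3 is a cycle in G, G is not acyclic. Forests are exactly the graphs of treewidth ≤ 1, so tw(G) ≥ 2. Combining the bounds, tw(G) = 2.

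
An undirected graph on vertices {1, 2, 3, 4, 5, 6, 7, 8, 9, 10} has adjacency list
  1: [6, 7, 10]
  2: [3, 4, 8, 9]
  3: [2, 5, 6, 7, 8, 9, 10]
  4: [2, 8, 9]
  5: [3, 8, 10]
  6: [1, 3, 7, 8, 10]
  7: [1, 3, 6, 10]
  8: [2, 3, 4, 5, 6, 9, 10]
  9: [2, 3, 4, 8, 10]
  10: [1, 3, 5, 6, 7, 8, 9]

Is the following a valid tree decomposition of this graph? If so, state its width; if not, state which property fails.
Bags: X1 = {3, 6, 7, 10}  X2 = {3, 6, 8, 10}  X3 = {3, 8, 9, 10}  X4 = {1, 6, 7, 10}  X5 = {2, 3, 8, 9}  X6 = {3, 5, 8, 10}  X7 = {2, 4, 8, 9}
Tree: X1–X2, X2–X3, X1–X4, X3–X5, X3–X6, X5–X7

Every vertex of G appears in some bag (union = {1, 2, 3, 4, 5, 6, 7, 8, 9, 10}); every edge is covered by a bag; and for each vertex v the set of bags containing v is connected in the bag tree. The decomposition is therefore valid. The largest bag has 4 vertices, so the width is 3.

Yes; width 3.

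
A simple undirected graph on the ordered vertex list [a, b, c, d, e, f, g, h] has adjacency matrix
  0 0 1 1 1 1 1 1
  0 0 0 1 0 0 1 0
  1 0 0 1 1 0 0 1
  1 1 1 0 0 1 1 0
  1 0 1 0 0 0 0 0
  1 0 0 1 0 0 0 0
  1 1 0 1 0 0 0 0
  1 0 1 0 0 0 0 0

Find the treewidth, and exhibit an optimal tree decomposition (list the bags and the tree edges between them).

Treewidth 2.
One optimal decomposition is:
Bags: B1 = {a, c, d}  B2 = {a, c, e}  B3 = {a, d, g}  B4 = {b, d, g}  B5 = {a, d, f}  B6 = {a, c, h}
Tree: B1–B2, B1–B3, B3–B4, B1–B5, B1–B6

The largest bag has 3 vertices, giving width 2; this decomposition certifies tw(G) ≤ 2. On the other hand G contains the 3-clique {a, d, g}. A clique must lie in a single bag of any decomposition, so no decomposition can have width below 2. Therefore the treewidth is 2.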